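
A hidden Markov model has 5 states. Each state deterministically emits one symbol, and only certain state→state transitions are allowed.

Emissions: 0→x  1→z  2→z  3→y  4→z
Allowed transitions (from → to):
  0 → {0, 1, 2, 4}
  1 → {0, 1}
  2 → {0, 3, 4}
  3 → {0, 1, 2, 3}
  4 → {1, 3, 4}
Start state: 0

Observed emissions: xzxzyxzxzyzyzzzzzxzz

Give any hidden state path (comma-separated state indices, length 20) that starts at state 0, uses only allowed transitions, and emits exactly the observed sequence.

  0: obs=x cand={0} pick 0 [start]
  1: obs=z cand={1,2,4} pick 2 [0->2 ok]
  2: obs=x cand={0} pick 0 [2->0 ok]
  3: obs=z cand={1,2,4} pick 2 [0->2 ok]
  4: obs=y cand={3} pick 3 [2->3 ok]
  5: obs=x cand={0} pick 0 [3->0 ok]
  6: obs=z cand={1,2,4} pick 2 [0->2 ok]
  7: obs=x cand={0} pick 0 [2->0 ok]
  8: obs=z cand={1,2,4} pick 2 [0->2 ok]
  9: obs=y cand={3} pick 3 [2->3 ok]
  10: obs=z cand={1,2,4} pick 2 [3->2 ok]
  11: obs=y cand={3} pick 3 [2->3 ok]
  12: obs=z cand={1,2,4} pick 1 [3->1 ok]
  13: obs=z cand={1,2,4} pick 1 [1->1 ok]
  14: obs=z cand={1,2,4} pick 1 [1->1 ok]
  15: obs=z cand={1,2,4} pick 1 [1->1 ok]
  16: obs=z cand={1,2,4} pick 1 [1->1 ok]
  17: obs=x cand={0} pick 0 [1->0 ok]
  18: obs=z cand={1,2,4} pick 2 [0->2 ok]
  19: obs=z cand={1,2,4} pick 4 [2->4 ok]

0,2,0,2,3,0,2,0,2,3,2,3,1,1,1,1,1,0,2,4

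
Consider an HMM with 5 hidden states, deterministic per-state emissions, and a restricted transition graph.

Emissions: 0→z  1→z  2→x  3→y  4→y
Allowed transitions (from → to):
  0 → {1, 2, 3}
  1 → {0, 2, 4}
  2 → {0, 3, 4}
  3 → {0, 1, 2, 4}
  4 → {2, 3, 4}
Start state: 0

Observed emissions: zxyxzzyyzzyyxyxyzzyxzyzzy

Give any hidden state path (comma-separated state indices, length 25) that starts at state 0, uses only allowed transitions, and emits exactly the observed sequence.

  0: obs=z cand={0,1} pick 0 [start]
  1: obs=x cand={2} pick 2 [0->2 ok]
  2: obs=y cand={3,4} pick 3 [2->3 ok]
  3: obs=x cand={2} pick 2 [3->2 ok]
  4: obs=z cand={0,1} pick 0 [2->0 ok]
  5: obs=z cand={0,1} pick 1 [0->1 ok]
  6: obs=y cand={3,4} pick 4 [1->4 ok]
  7: obs=y cand={3,4} pick 3 [4->3 ok]
  8: obs=z cand={0,1} pick 0 [3->0 ok]
  9: obs=z cand={0,1} pick 1 [0->1 ok]
  10: obs=y cand={3,4} pick 4 [1->4 ok]
  11: obs=y cand={3,4} pick 4 [4->4 ok]
  12: obs=x cand={2} pick 2 [4->2 ok]
  13: obs=y cand={3,4} pick 3 [2->3 ok]
  14: obs=x cand={2} pick 2 [3->2 ok]
  15: obs=y cand={3,4} pick 3 [2->3 ok]
  16: obs=z cand={0,1} pick 1 [3->1 ok]
  17: obs=z cand={0,1} pick 0 [1->0 ok]
  18: obs=y cand={3,4} pick 3 [0->3 ok]
  19: obs=x cand={2} pick 2 [3->2 ok]
  20: obs=z cand={0,1} pick 0 [2->0 ok]
  21: obs=y cand={3,4} pick 3 [0->3 ok]
  22: obs=z cand={0,1} pick 1 [3->1 ok]
  23: obs=z cand={0,1} pick 0 [1->0 ok]
  24: obs=y cand={3,4} pick 3 [0->3 ok]

0,2,3,2,0,1,4,3,0,1,4,4,2,3,2,3,1,0,3,2,0,3,1,0,3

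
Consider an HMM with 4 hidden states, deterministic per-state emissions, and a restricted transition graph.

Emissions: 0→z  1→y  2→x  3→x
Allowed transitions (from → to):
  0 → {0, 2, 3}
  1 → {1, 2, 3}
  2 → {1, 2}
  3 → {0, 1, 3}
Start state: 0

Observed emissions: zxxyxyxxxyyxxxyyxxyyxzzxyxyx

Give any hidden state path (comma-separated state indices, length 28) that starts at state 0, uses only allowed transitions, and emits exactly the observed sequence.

  [0] z  {0}  => 0  start
  [1] x  {2,3}  => 2  0->2 ok
  [2] x  {2,3}  => 2  2->2 ok
  [3] y  {1}  => 1  2->1 ok
  [4] x  {2,3}  => 2  1->2 ok
  [5] y  {1}  => 1  2->1 ok
  [6] x  {2,3}  => 2  1->2 ok
  [7] x  {2,3}  => 2  2->2 ok
  [8] x  {2,3}  => 2  2->2 ok
  [9] y  {1}  => 1  2->1 ok
  [10] y  {1}  => 1  1->1 ok
  [11] x  {2,3}  => 2  1->2 ok
  [12] x  {2,3}  => 2  2->2 ok
  [13] x  {2,3}  => 2  2->2 ok
  [14] y  {1}  => 1  2->1 ok
  [15] y  {1}  => 1  1->1 ok
  [16] x  {2,3}  => 2  1->2 ok
  [17] x  {2,3}  => 2  2->2 ok
  [18] y  {1}  => 1  2->1 ok
  [19] y  {1}  => 1  1->1 ok
  [20] x  {2,3}  => 3  1->3 ok
  [21] z  {0}  => 0  3->0 ok
  [22] z  {0}  => 0  0->0 ok
  [23] x  {2,3}  => 3  0->3 ok
  [24] y  {1}  => 1  3->1 ok
  [25] x  {2,3}  => 3  1->3 ok
  [26] y  {1}  => 1  3->1 ok
  [27] x  {2,3}  => 2  1->2 ok

0,2,2,1,2,1,2,2,2,1,1,2,2,2,1,1,2,2,1,1,3,0,0,3,1,3,1,2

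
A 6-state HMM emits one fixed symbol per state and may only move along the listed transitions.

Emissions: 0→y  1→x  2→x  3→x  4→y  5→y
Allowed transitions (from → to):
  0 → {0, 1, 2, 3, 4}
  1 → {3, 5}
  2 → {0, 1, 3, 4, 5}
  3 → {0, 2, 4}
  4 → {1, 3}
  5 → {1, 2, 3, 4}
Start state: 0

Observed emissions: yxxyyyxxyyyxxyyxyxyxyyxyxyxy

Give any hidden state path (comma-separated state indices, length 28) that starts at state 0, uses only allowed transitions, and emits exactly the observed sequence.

  [0] y  {0,4,5}  => 0  start
  [1] x  {1,2,3}  => 2  0->2 ok
  [2] x  {1,2,3}  => 3  2->3 ok
  [3] y  {0,4,5}  => 0  3->0 ok
  [4] y  {0,4,5}  => 0  0->0 ok
  [5] y  {0,4,5}  => 4  0->4 ok
  [6] x  {1,2,3}  => 1  4->1 ok
  [7] x  {1,2,3}  => 3  1->3 ok
  [8] y  {0,4,5}  => 0  3->0 ok
  [9] y  {0,4,5}  => 0  0->0 ok
  [10] y  {0,4,5}  => 4  0->4 ok
  [11] x  {1,2,3}  => 1  4->1 ok
  [12] x  {1,2,3}  => 3  1->3 ok
  [13] y  {0,4,5}  => 0  3->0 ok
  [14] y  {0,4,5}  => 0  0->0 ok
  [15] x  {1,2,3}  => 2  0->2 ok
  [16] y  {0,4,5}  => 5  2->5 ok
  [17] x  {1,2,3}  => 2  5->2 ok
  [18] y  {0,4,5}  => 4  2->4 ok
  [19] x  {1,2,3}  => 3  4->3 ok
  [20] y  {0,4,5}  => 0  3->0 ok
  [21] y  {0,4,5}  => 0  0->0 ok
  [22] x  {1,2,3}  => 2  0->2 ok
  [23] y  {0,4,5}  => 4  2->4 ok
  [24] x  {1,2,3}  => 3  4->3 ok
  [25] y  {0,4,5}  => 4  3->4 ok
  [26] x  {1,2,3}  => 3  4->3 ok
  [27] y  {0,4,5}  => 4  3->4 ok

0,2,3,0,0,4,1,3,0,0,4,1,3,0,0,2,5,2,4,3,0,0,2,4,3,4,3,4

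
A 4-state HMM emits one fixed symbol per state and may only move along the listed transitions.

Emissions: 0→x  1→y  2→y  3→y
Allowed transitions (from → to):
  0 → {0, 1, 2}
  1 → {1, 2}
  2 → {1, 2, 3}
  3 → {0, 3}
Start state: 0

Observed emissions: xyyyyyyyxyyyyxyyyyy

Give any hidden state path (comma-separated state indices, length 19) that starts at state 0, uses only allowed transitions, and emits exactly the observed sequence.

  t0 'x' -> {0}, take 0 (start)
  t1 'y' -> {1,2,3}, take 2 (0->2 ok)
  t2 'y' -> {1,2,3}, take 2 (2->2 ok)
  t3 'y' -> {1,2,3}, take 3 (2->3 ok)
  t4 'y' -> {1,2,3}, take 3 (3->3 ok)
  t5 'y' -> {1,2,3}, take 3 (3->3 ok)
  t6 'y' -> {1,2,3}, take 3 (3->3 ok)
  t7 'y' -> {1,2,3}, take 3 (3->3 ok)
  t8 'x' -> {0}, take 0 (3->0 ok)
  t9 'y' -> {1,2,3}, take 1 (0->1 ok)
  t10 'y' -> {1,2,3}, take 2 (1->2 ok)
  t11 'y' -> {1,2,3}, take 2 (2->2 ok)
  t12 'y' -> {1,2,3}, take 3 (2->3 ok)
  t13 'x' -> {0}, take 0 (3->0 ok)
  t14 'y' -> {1,2,3}, take 2 (0->2 ok)
  t15 'y' -> {1,2,3}, take 2 (2->2 ok)
  t16 'y' -> {1,2,3}, take 1 (2->1 ok)
  t17 'y' -> {1,2,3}, take 2 (1->2 ok)
  t18 'y' -> {1,2,3}, take 2 (2->2 ok)

0,2,2,3,3,3,3,3,0,1,2,2,3,0,2,2,1,2,2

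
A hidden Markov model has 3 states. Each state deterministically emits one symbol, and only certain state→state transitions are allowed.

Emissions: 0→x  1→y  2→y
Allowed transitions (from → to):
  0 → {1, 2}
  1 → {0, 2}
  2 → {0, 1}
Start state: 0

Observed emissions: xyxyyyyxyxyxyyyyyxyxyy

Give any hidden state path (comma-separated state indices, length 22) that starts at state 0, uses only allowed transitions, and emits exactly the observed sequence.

  pos 0: x in {0}, choose 0; start
  pos 1: y in {1,2}, choose 1; 0->1 ok
  pos 2: x in {0}, choose 0; 1->0 ok
  pos 3: y in {1,2}, choose 1; 0->1 ok
  pos 4: y in {1,2}, choose 2; 1->2 ok
  pos 5: y in {1,2}, choose 1; 2->1 ok
  pos 6: y in {1,2}, choose 2; 1->2 ok
  pos 7: x in {0}, choose 0; 2->0 ok
  pos 8: y in {1,2}, choose 1; 0->1 ok
  pos 9: x in {0}, choose 0; 1->0 ok
  pos 10: y in {1,2}, choose 1; 0->1 ok
  pos 11: x in {0}, choose 0; 1->0 ok
  pos 12: y in {1,2}, choose 1; 0->1 ok
  pos 13: y in {1,2}, choose 2; 1->2 ok
  pos 14: y in {1,2}, choose 1; 2->1 ok
  pos 15: y in {1,2}, choose 2; 1->2 ok
  pos 16: y in {1,2}, choose 1; 2->1 ok
  pos 17: x in {0}, choose 0; 1->0 ok
  pos 18: y in {1,2}, choose 2; 0->2 ok
  pos 19: x in {0}, choose 0; 2->0 ok
  pos 20: y in {1,2}, choose 1; 0->1 ok
  pos 21: y in {1,2}, choose 2; 1->2 ok

0,1,0,1,2,1,2,0,1,0,1,0,1,2,1,2,1,0,2,0,1,2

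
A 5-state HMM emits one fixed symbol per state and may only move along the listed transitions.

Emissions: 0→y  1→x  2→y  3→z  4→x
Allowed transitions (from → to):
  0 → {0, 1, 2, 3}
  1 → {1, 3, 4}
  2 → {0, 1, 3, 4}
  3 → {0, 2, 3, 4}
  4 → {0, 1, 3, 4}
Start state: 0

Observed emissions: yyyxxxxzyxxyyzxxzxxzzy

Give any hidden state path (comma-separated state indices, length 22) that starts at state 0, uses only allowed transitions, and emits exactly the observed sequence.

0,0,2,4,1,4,1,3,2,4,4,0,0,3,4,4,3,4,1,3,3,2

  pos 0: y in {0,2}, choose 0; start
  pos 1: y in {0,2}, choose 0; 0->0 ok
  pos 2: y in {0,2}, choose 2; 0->2 ok
  pos 3: x in {1,4}, choose 4; 2->4 ok
  pos 4: x in {1,4}, choose 1; 4->1 ok
  pos 5: x in {1,4}, choose 4; 1->4 ok
  pos 6: x in {1,4}, choose 1; 4->1 ok
  pos 7: z in {3}, choose 3; 1->3 ok
  pos 8: y in {0,2}, choose 2; 3->2 ok
  pos 9: x in {1,4}, choose 4; 2->4 ok
  pos 10: x in {1,4}, choose 4; 4->4 ok
  pos 11: y in {0,2}, choose 0; 4->0 ok
  pos 12: y in {0,2}, choose 0; 0->0 ok
  pos 13: z in {3}, choose 3; 0->3 ok
  pos 14: x in {1,4}, choose 4; 3->4 ok
  pos 15: x in {1,4}, choose 4; 4->4 ok
  pos 16: z in {3}, choose 3; 4->3 ok
  pos 17: x in {1,4}, choose 4; 3->4 ok
  pos 18: x in {1,4}, choose 1; 4->1 ok
  pos 19: z in {3}, choose 3; 1->3 ok
  pos 20: z in {3}, choose 3; 3->3 ok
  pos 21: y in {0,2}, choose 2; 3->2 ok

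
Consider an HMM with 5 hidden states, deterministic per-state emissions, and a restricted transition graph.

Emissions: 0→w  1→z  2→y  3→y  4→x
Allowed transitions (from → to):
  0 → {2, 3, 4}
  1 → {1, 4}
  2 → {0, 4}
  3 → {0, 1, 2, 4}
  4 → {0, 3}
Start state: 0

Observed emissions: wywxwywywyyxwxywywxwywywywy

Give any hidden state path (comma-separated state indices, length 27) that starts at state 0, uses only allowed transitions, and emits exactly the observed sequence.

  0: obs=w cand={0} pick 0 [start]
  1: obs=y cand={2,3} pick 2 [0->2 ok]
  2: obs=w cand={0} pick 0 [2->0 ok]
  3: obs=x cand={4} pick 4 [0->4 ok]
  4: obs=w cand={0} pick 0 [4->0 ok]
  5: obs=y cand={2,3} pick 3 [0->3 ok]
  6: obs=w cand={0} pick 0 [3->0 ok]
  7: obs=y cand={2,3} pick 3 [0->3 ok]
  8: obs=w cand={0} pick 0 [3->0 ok]
  9: obs=y cand={2,3} pick 3 [0->3 ok]
  10: obs=y cand={2,3} pick 2 [3->2 ok]
  11: obs=x cand={4} pick 4 [2->4 ok]
  12: obs=w cand={0} pick 0 [4->0 ok]
  13: obs=x cand={4} pick 4 [0->4 ok]
  14: obs=y cand={2,3} pick 3 [4->3 ok]
  15: obs=w cand={0} pick 0 [3->0 ok]
  16: obs=y cand={2,3} pick 2 [0->2 ok]
  17: obs=w cand={0} pick 0 [2->0 ok]
  18: obs=x cand={4} pick 4 [0->4 ok]
  19: obs=w cand={0} pick 0 [4->0 ok]
  20: obs=y cand={2,3} pick 2 [0->2 ok]
  21: obs=w cand={0} pick 0 [2->0 ok]
  22: obs=y cand={2,3} pick 2 [0->2 ok]
  23: obs=w cand={0} pick 0 [2->0 ok]
  24: obs=y cand={2,3} pick 3 [0->3 ok]
  25: obs=w cand={0} pick 0 [3->0 ok]
  26: obs=y cand={2,3} pick 2 [0->2 ok]

0,2,0,4,0,3,0,3,0,3,2,4,0,4,3,0,2,0,4,0,2,0,2,0,3,0,2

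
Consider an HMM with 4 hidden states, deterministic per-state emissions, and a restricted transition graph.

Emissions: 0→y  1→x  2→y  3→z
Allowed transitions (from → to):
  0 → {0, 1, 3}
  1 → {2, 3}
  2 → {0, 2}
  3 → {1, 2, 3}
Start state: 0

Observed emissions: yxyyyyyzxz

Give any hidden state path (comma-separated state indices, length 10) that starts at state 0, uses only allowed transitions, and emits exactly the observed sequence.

0,1,2,2,2,0,0,3,1,3

  0: obs=y cand={0,2} pick 0 [start]
  1: obs=x cand={1} pick 1 [0->1 ok]
  2: obs=y cand={0,2} pick 2 [1->2 ok]
  3: obs=y cand={0,2} pick 2 [2->2 ok]
  4: obs=y cand={0,2} pick 2 [2->2 ok]
  5: obs=y cand={0,2} pick 0 [2->0 ok]
  6: obs=y cand={0,2} pick 0 [0->0 ok]
  7: obs=z cand={3} pick 3 [0->3 ok]
  8: obs=x cand={1} pick 1 [3->1 ok]
  9: obs=z cand={3} pick 3 [1->3 ok]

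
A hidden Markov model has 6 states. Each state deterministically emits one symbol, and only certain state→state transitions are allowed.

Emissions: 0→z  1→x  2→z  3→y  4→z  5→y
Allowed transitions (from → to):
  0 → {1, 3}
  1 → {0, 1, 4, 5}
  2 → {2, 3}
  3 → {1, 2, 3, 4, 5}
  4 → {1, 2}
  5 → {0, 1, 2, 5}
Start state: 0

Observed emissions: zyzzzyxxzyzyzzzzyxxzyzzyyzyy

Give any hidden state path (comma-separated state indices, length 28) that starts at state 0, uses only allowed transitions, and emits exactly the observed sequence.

  0: obs=z cand={0,2,4} pick 0 [start]
  1: obs=y cand={3,5} pick 3 [0->3 ok]
  2: obs=z cand={0,2,4} pick 4 [3->4 ok]
  3: obs=z cand={0,2,4} pick 2 [4->2 ok]
  4: obs=z cand={0,2,4} pick 2 [2->2 ok]
  5: obs=y cand={3,5} pick 3 [2->3 ok]
  6: obs=x cand={1} pick 1 [3->1 ok]
  7: obs=x cand={1} pick 1 [1->1 ok]
  8: obs=z cand={0,2,4} pick 0 [1->0 ok]
  9: obs=y cand={3,5} pick 3 [0->3 ok]
  10: obs=z cand={0,2,4} pick 2 [3->2 ok]
  11: obs=y cand={3,5} pick 3 [2->3 ok]
  12: obs=z cand={0,2,4} pick 2 [3->2 ok]
  13: obs=z cand={0,2,4} pick 2 [2->2 ok]
  14: obs=z cand={0,2,4} pick 2 [2->2 ok]
  15: obs=z cand={0,2,4} pick 2 [2->2 ok]
  16: obs=y cand={3,5} pick 3 [2->3 ok]
  17: obs=x cand={1} pick 1 [3->1 ok]
  18: obs=x cand={1} pick 1 [1->1 ok]
  19: obs=z cand={0,2,4} pick 0 [1->0 ok]
  20: obs=y cand={3,5} pick 3 [0->3 ok]
  21: obs=z cand={0,2,4} pick 2 [3->2 ok]
  22: obs=z cand={0,2,4} pick 2 [2->2 ok]
  23: obs=y cand={3,5} pick 3 [2->3 ok]
  24: obs=y cand={3,5} pick 5 [3->5 ok]
  25: obs=z cand={0,2,4} pick 0 [5->0 ok]
  26: obs=y cand={3,5} pick 3 [0->3 ok]
  27: obs=y cand={3,5} pick 3 [3->3 ok]

0,3,4,2,2,3,1,1,0,3,2,3,2,2,2,2,3,1,1,0,3,2,2,3,5,0,3,3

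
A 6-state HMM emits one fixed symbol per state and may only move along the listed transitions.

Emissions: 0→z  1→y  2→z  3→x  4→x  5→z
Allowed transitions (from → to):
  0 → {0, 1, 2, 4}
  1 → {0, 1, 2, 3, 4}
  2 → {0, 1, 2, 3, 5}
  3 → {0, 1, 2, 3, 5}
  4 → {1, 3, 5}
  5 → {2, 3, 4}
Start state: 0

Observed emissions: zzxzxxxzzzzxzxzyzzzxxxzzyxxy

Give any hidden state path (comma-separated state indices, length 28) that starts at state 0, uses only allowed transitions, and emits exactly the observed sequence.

0,2,3,5,4,3,3,2,5,2,0,4,5,3,0,1,0,2,0,4,3,3,2,2,1,4,3,1

  0: obs=z cand={0,2,5} pick 0 [start]
  1: obs=z cand={0,2,5} pick 2 [0->2 ok]
  2: obs=x cand={3,4} pick 3 [2->3 ok]
  3: obs=z cand={0,2,5} pick 5 [3->5 ok]
  4: obs=x cand={3,4} pick 4 [5->4 ok]
  5: obs=x cand={3,4} pick 3 [4->3 ok]
  6: obs=x cand={3,4} pick 3 [3->3 ok]
  7: obs=z cand={0,2,5} pick 2 [3->2 ok]
  8: obs=z cand={0,2,5} pick 5 [2->5 ok]
  9: obs=z cand={0,2,5} pick 2 [5->2 ok]
  10: obs=z cand={0,2,5} pick 0 [2->0 ok]
  11: obs=x cand={3,4} pick 4 [0->4 ok]
  12: obs=z cand={0,2,5} pick 5 [4->5 ok]
  13: obs=x cand={3,4} pick 3 [5->3 ok]
  14: obs=z cand={0,2,5} pick 0 [3->0 ok]
  15: obs=y cand={1} pick 1 [0->1 ok]
  16: obs=z cand={0,2,5} pick 0 [1->0 ok]
  17: obs=z cand={0,2,5} pick 2 [0->2 ok]
  18: obs=z cand={0,2,5} pick 0 [2->0 ok]
  19: obs=x cand={3,4} pick 4 [0->4 ok]
  20: obs=x cand={3,4} pick 3 [4->3 ok]
  21: obs=x cand={3,4} pick 3 [3->3 ok]
  22: obs=z cand={0,2,5} pick 2 [3->2 ok]
  23: obs=z cand={0,2,5} pick 2 [2->2 ok]
  24: obs=y cand={1} pick 1 [2->1 ok]
  25: obs=x cand={3,4} pick 4 [1->4 ok]
  26: obs=x cand={3,4} pick 3 [4->3 ok]
  27: obs=y cand={1} pick 1 [3->1 ok]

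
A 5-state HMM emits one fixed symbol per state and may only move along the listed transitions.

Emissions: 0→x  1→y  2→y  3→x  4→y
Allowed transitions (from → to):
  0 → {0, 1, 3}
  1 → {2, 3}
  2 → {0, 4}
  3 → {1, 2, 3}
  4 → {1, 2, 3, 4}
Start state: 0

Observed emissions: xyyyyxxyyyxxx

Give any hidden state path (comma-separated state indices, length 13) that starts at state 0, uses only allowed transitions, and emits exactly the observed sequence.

0,1,2,4,2,0,3,2,4,1,3,3,3

  pos 0: x in {0,3}, choose 0; start
  pos 1: y in {1,2,4}, choose 1; 0->1 ok
  pos 2: y in {1,2,4}, choose 2; 1->2 ok
  pos 3: y in {1,2,4}, choose 4; 2->4 ok
  pos 4: y in {1,2,4}, choose 2; 4->2 ok
  pos 5: x in {0,3}, choose 0; 2->0 ok
  pos 6: x in {0,3}, choose 3; 0->3 ok
  pos 7: y in {1,2,4}, choose 2; 3->2 ok
  pos 8: y in {1,2,4}, choose 4; 2->4 ok
  pos 9: y in {1,2,4}, choose 1; 4->1 ok
  pos 10: x in {0,3}, choose 3; 1->3 ok
  pos 11: x in {0,3}, choose 3; 3->3 ok
  pos 12: x in {0,3}, choose 3; 3->3 ok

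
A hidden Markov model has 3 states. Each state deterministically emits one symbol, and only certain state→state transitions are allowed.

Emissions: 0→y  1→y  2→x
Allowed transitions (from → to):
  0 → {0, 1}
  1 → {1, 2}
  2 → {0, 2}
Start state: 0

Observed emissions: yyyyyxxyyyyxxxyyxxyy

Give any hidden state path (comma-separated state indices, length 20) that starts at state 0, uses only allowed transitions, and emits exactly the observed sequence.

0,0,0,0,1,2,2,0,0,0,1,2,2,2,0,1,2,2,0,0

  [0] y  {0,1}  => 0  start
  [1] y  {0,1}  => 0  0->0 ok
  [2] y  {0,1}  => 0  0->0 ok
  [3] y  {0,1}  => 0  0->0 ok
  [4] y  {0,1}  => 1  0->1 ok
  [5] x  {2}  => 2  1->2 ok
  [6] x  {2}  => 2  2->2 ok
  [7] y  {0,1}  => 0  2->0 ok
  [8] y  {0,1}  => 0  0->0 ok
  [9] y  {0,1}  => 0  0->0 ok
  [10] y  {0,1}  => 1  0->1 ok
  [11] x  {2}  => 2  1->2 ok
  [12] x  {2}  => 2  2->2 ok
  [13] x  {2}  => 2  2->2 ok
  [14] y  {0,1}  => 0  2->0 ok
  [15] y  {0,1}  => 1  0->1 ok
  [16] x  {2}  => 2  1->2 ok
  [17] x  {2}  => 2  2->2 ok
  [18] y  {0,1}  => 0  2->0 ok
  [19] y  {0,1}  => 0  0->0 ok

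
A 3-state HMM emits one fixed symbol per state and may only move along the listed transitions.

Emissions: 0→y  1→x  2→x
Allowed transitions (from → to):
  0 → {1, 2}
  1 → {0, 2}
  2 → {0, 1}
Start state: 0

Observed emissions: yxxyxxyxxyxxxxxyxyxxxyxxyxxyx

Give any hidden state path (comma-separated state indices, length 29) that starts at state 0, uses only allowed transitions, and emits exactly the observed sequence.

0,2,1,0,2,1,0,2,1,0,2,1,2,1,2,0,2,0,2,1,2,0,1,2,0,1,2,0,1

  0: obs=y cand={0} pick 0 [start]
  1: obs=x cand={1,2} pick 2 [0->2 ok]
  2: obs=x cand={1,2} pick 1 [2->1 ok]
  3: obs=y cand={0} pick 0 [1->0 ok]
  4: obs=x cand={1,2} pick 2 [0->2 ok]
  5: obs=x cand={1,2} pick 1 [2->1 ok]
  6: obs=y cand={0} pick 0 [1->0 ok]
  7: obs=x cand={1,2} pick 2 [0->2 ok]
  8: obs=x cand={1,2} pick 1 [2->1 ok]
  9: obs=y cand={0} pick 0 [1->0 ok]
  10: obs=x cand={1,2} pick 2 [0->2 ok]
  11: obs=x cand={1,2} pick 1 [2->1 ok]
  12: obs=x cand={1,2} pick 2 [1->2 ok]
  13: obs=x cand={1,2} pick 1 [2->1 ok]
  14: obs=x cand={1,2} pick 2 [1->2 ok]
  15: obs=y cand={0} pick 0 [2->0 ok]
  16: obs=x cand={1,2} pick 2 [0->2 ok]
  17: obs=y cand={0} pick 0 [2->0 ok]
  18: obs=x cand={1,2} pick 2 [0->2 ok]
  19: obs=x cand={1,2} pick 1 [2->1 ok]
  20: obs=x cand={1,2} pick 2 [1->2 ok]
  21: obs=y cand={0} pick 0 [2->0 ok]
  22: obs=x cand={1,2} pick 1 [0->1 ok]
  23: obs=x cand={1,2} pick 2 [1->2 ok]
  24: obs=y cand={0} pick 0 [2->0 ok]
  25: obs=x cand={1,2} pick 1 [0->1 ok]
  26: obs=x cand={1,2} pick 2 [1->2 ok]
  27: obs=y cand={0} pick 0 [2->0 ok]
  28: obs=x cand={1,2} pick 1 [0->1 ok]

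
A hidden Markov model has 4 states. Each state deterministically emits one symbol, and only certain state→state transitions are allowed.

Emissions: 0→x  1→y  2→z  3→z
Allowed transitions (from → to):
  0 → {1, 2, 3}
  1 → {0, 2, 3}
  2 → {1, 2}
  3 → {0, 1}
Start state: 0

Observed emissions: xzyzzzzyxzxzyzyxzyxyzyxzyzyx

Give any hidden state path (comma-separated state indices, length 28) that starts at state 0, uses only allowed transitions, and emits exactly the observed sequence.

  [0] x  {0}  => 0  start
  [1] z  {2,3}  => 3  0->3 ok
  [2] y  {1}  => 1  3->1 ok
  [3] z  {2,3}  => 2  1->2 ok
  [4] z  {2,3}  => 2  2->2 ok
  [5] z  {2,3}  => 2  2->2 ok
  [6] z  {2,3}  => 2  2->2 ok
  [7] y  {1}  => 1  2->1 ok
  [8] x  {0}  => 0  1->0 ok
  [9] z  {2,3}  => 3  0->3 ok
  [10] x  {0}  => 0  3->0 ok
  [11] z  {2,3}  => 3  0->3 ok
  [12] y  {1}  => 1  3->1 ok
  [13] z  {2,3}  => 2  1->2 ok
  [14] y  {1}  => 1  2->1 ok
  [15] x  {0}  => 0  1->0 ok
  [16] z  {2,3}  => 3  0->3 ok
  [17] y  {1}  => 1  3->1 ok
  [18] x  {0}  => 0  1->0 ok
  [19] y  {1}  => 1  0->1 ok
  [20] z  {2,3}  => 2  1->2 ok
  [21] y  {1}  => 1  2->1 ok
  [22] x  {0}  => 0  1->0 ok
  [23] z  {2,3}  => 3  0->3 ok
  [24] y  {1}  => 1  3->1 ok
  [25] z  {2,3}  => 2  1->2 ok
  [26] y  {1}  => 1  2->1 ok
  [27] x  {0}  => 0  1->0 ok

0,3,1,2,2,2,2,1,0,3,0,3,1,2,1,0,3,1,0,1,2,1,0,3,1,2,1,0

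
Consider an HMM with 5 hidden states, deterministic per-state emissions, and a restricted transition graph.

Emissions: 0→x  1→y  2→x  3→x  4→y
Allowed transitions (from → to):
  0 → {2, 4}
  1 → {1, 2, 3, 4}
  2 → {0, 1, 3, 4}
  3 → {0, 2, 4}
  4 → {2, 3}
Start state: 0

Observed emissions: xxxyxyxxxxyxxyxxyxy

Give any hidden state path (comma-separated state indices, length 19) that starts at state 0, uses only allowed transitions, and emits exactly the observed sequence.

  0: obs=x cand={0,2,3} pick 0 [start]
  1: obs=x cand={0,2,3} pick 2 [0->2 ok]
  2: obs=x cand={0,2,3} pick 3 [2->3 ok]
  3: obs=y cand={1,4} pick 4 [3->4 ok]
  4: obs=x cand={0,2,3} pick 2 [4->2 ok]
  5: obs=y cand={1,4} pick 4 [2->4 ok]
  6: obs=x cand={0,2,3} pick 2 [4->2 ok]
  7: obs=x cand={0,2,3} pick 0 [2->0 ok]
  8: obs=x cand={0,2,3} pick 2 [0->2 ok]
  9: obs=x cand={0,2,3} pick 0 [2->0 ok]
  10: obs=y cand={1,4} pick 4 [0->4 ok]
  11: obs=x cand={0,2,3} pick 3 [4->3 ok]
  12: obs=x cand={0,2,3} pick 2 [3->2 ok]
  13: obs=y cand={1,4} pick 4 [2->4 ok]
  14: obs=x cand={0,2,3} pick 3 [4->3 ok]
  15: obs=x cand={0,2,3} pick 0 [3->0 ok]
  16: obs=y cand={1,4} pick 4 [0->4 ok]
  17: obs=x cand={0,2,3} pick 2 [4->2 ok]
  18: obs=y cand={1,4} pick 4 [2->4 ok]

0,2,3,4,2,4,2,0,2,0,4,3,2,4,3,0,4,2,4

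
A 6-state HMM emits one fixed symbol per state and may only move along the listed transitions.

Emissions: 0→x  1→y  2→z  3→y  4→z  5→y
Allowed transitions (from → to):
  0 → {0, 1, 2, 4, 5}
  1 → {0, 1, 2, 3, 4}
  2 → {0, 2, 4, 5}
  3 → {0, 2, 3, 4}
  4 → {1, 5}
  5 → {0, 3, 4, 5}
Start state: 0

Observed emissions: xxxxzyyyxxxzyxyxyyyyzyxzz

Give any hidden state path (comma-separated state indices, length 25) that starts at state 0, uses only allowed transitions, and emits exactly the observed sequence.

  t0 'x' -> {0}, take 0 (start)
  t1 'x' -> {0}, take 0 (0->0 ok)
  t2 'x' -> {0}, take 0 (0->0 ok)
  t3 'x' -> {0}, take 0 (0->0 ok)
  t4 'z' -> {2,4}, take 4 (0->4 ok)
  t5 'y' -> {1,3,5}, take 1 (4->1 ok)
  t6 'y' -> {1,3,5}, take 3 (1->3 ok)
  t7 'y' -> {1,3,5}, take 3 (3->3 ok)
  t8 'x' -> {0}, take 0 (3->0 ok)
  t9 'x' -> {0}, take 0 (0->0 ok)
  t10 'x' -> {0}, take 0 (0->0 ok)
  t11 'z' -> {2,4}, take 2 (0->2 ok)
  t12 'y' -> {1,3,5}, take 5 (2->5 ok)
  t13 'x' -> {0}, take 0 (5->0 ok)
  t14 'y' -> {1,3,5}, take 5 (0->5 ok)
  t15 'x' -> {0}, take 0 (5->0 ok)
  t16 'y' -> {1,3,5}, take 5 (0->5 ok)
  t17 'y' -> {1,3,5}, take 5 (5->5 ok)
  t18 'y' -> {1,3,5}, take 3 (5->3 ok)
  t19 'y' -> {1,3,5}, take 3 (3->3 ok)
  t20 'z' -> {2,4}, take 4 (3->4 ok)
  t21 'y' -> {1,3,5}, take 5 (4->5 ok)
  t22 'x' -> {0}, take 0 (5->0 ok)
  t23 'z' -> {2,4}, take 2 (0->2 ok)
  t24 'z' -> {2,4}, take 4 (2->4 ok)

0,0,0,0,4,1,3,3,0,0,0,2,5,0,5,0,5,5,3,3,4,5,0,2,4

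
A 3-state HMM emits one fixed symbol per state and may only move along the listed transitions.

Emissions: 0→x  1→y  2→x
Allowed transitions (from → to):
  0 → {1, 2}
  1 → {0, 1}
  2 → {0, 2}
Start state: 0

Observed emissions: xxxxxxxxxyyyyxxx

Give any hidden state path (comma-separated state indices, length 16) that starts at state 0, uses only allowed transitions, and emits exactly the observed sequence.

  0: obs=x cand={0,2} pick 0 [start]
  1: obs=x cand={0,2} pick 2 [0->2 ok]
  2: obs=x cand={0,2} pick 0 [2->0 ok]
  3: obs=x cand={0,2} pick 2 [0->2 ok]
  4: obs=x cand={0,2} pick 0 [2->0 ok]
  5: obs=x cand={0,2} pick 2 [0->2 ok]
  6: obs=x cand={0,2} pick 0 [2->0 ok]
  7: obs=x cand={0,2} pick 2 [0->2 ok]
  8: obs=x cand={0,2} pick 0 [2->0 ok]
  9: obs=y cand={1} pick 1 [0->1 ok]
  10: obs=y cand={1} pick 1 [1->1 ok]
  11: obs=y cand={1} pick 1 [1->1 ok]
  12: obs=y cand={1} pick 1 [1->1 ok]
  13: obs=x cand={0,2} pick 0 [1->0 ok]
  14: obs=x cand={0,2} pick 2 [0->2 ok]
  15: obs=x cand={0,2} pick 0 [2->0 ok]

0,2,0,2,0,2,0,2,0,1,1,1,1,0,2,0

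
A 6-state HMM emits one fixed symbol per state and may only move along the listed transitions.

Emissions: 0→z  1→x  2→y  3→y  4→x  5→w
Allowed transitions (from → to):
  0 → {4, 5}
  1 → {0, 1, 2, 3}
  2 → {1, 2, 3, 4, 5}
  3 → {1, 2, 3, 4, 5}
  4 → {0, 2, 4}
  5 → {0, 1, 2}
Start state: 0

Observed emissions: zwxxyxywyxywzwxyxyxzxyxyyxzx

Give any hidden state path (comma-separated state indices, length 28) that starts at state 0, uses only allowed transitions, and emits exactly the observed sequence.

  pos 0: z in {0}, choose 0; start
  pos 1: w in {5}, choose 5; 0->5 ok
  pos 2: x in {1,4}, choose 1; 5->1 ok
  pos 3: x in {1,4}, choose 1; 1->1 ok
  pos 4: y in {2,3}, choose 2; 1->2 ok
  pos 5: x in {1,4}, choose 4; 2->4 ok
  pos 6: y in {2,3}, choose 2; 4->2 ok
  pos 7: w in {5}, choose 5; 2->5 ok
  pos 8: y in {2,3}, choose 2; 5->2 ok
  pos 9: x in {1,4}, choose 1; 2->1 ok
  pos 10: y in {2,3}, choose 2; 1->2 ok
  pos 11: w in {5}, choose 5; 2->5 ok
  pos 12: z in {0}, choose 0; 5->0 ok
  pos 13: w in {5}, choose 5; 0->5 ok
  pos 14: x in {1,4}, choose 1; 5->1 ok
  pos 15: y in {2,3}, choose 2; 1->2 ok
  pos 16: x in {1,4}, choose 1; 2->1 ok
  pos 17: y in {2,3}, choose 2; 1->2 ok
  pos 18: x in {1,4}, choose 1; 2->1 ok
  pos 19: z in {0}, choose 0; 1->0 ok
  pos 20: x in {1,4}, choose 4; 0->4 ok
  pos 21: y in {2,3}, choose 2; 4->2 ok
  pos 22: x in {1,4}, choose 4; 2->4 ok
  pos 23: y in {2,3}, choose 2; 4->2 ok
  pos 24: y in {2,3}, choose 3; 2->3 ok
  pos 25: x in {1,4}, choose 1; 3->1 ok
  pos 26: z in {0}, choose 0; 1->0 ok
  pos 27: x in {1,4}, choose 4; 0->4 ok

0,5,1,1,2,4,2,5,2,1,2,5,0,5,1,2,1,2,1,0,4,2,4,2,3,1,0,4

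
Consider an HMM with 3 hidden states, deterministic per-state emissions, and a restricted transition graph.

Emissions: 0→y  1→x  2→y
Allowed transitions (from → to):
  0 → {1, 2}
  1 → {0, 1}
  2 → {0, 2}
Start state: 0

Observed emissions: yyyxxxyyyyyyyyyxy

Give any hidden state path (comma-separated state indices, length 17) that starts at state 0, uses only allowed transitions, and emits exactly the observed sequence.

  pos 0: y in {0,2}, choose 0; start
  pos 1: y in {0,2}, choose 2; 0->2 ok
  pos 2: y in {0,2}, choose 0; 2->0 ok
  pos 3: x in {1}, choose 1; 0->1 ok
  pos 4: x in {1}, choose 1; 1->1 ok
  pos 5: x in {1}, choose 1; 1->1 ok
  pos 6: y in {0,2}, choose 0; 1->0 ok
  pos 7: y in {0,2}, choose 2; 0->2 ok
  pos 8: y in {0,2}, choose 2; 2->2 ok
  pos 9: y in {0,2}, choose 2; 2->2 ok
  pos 10: y in {0,2}, choose 2; 2->2 ok
  pos 11: y in {0,2}, choose 2; 2->2 ok
  pos 12: y in {0,2}, choose 2; 2->2 ok
  pos 13: y in {0,2}, choose 2; 2->2 ok
  pos 14: y in {0,2}, choose 0; 2->0 ok
  pos 15: x in {1}, choose 1; 0->1 ok
  pos 16: y in {0,2}, choose 0; 1->0 ok

0,2,0,1,1,1,0,2,2,2,2,2,2,2,0,1,0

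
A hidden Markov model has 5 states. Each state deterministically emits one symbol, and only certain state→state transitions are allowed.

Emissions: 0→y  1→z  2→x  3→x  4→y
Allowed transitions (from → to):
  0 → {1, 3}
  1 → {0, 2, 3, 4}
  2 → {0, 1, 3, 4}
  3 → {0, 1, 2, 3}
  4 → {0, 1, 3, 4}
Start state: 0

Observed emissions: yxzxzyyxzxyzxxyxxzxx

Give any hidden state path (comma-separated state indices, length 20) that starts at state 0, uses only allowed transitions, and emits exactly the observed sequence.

  [0] y  {0,4}  => 0  start
  [1] x  {2,3}  => 3  0->3 ok
  [2] z  {1}  => 1  3->1 ok
  [3] x  {2,3}  => 2  1->2 ok
  [4] z  {1}  => 1  2->1 ok
  [5] y  {0,4}  => 4  1->4 ok
  [6] y  {0,4}  => 0  4->0 ok
  [7] x  {2,3}  => 3  0->3 ok
  [8] z  {1}  => 1  3->1 ok
  [9] x  {2,3}  => 2  1->2 ok
  [10] y  {0,4}  => 4  2->4 ok
  [11] z  {1}  => 1  4->1 ok
  [12] x  {2,3}  => 2  1->2 ok
  [13] x  {2,3}  => 3  2->3 ok
  [14] y  {0,4}  => 0  3->0 ok
  [15] x  {2,3}  => 3  0->3 ok
  [16] x  {2,3}  => 3  3->3 ok
  [17] z  {1}  => 1  3->1 ok
  [18] x  {2,3}  => 3  1->3 ok
  [19] x  {2,3}  => 2  3->2 ok

0,3,1,2,1,4,0,3,1,2,4,1,2,3,0,3,3,1,3,2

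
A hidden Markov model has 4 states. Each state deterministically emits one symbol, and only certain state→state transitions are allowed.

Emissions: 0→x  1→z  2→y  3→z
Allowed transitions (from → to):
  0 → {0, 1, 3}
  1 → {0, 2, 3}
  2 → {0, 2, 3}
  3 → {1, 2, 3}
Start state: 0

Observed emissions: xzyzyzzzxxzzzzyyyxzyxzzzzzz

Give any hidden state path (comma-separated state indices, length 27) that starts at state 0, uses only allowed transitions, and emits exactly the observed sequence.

0,1,2,3,2,3,3,1,0,0,3,3,3,1,2,2,2,0,3,2,0,3,1,3,3,3,3

  0: obs=x cand={0} pick 0 [start]
  1: obs=z cand={1,3} pick 1 [0->1 ok]
  2: obs=y cand={2} pick 2 [1->2 ok]
  3: obs=z cand={1,3} pick 3 [2->3 ok]
  4: obs=y cand={2} pick 2 [3->2 ok]
  5: obs=z cand={1,3} pick 3 [2->3 ok]
  6: obs=z cand={1,3} pick 3 [3->3 ok]
  7: obs=z cand={1,3} pick 1 [3->1 ok]
  8: obs=x cand={0} pick 0 [1->0 ok]
  9: obs=x cand={0} pick 0 [0->0 ok]
  10: obs=z cand={1,3} pick 3 [0->3 ok]
  11: obs=z cand={1,3} pick 3 [3->3 ok]
  12: obs=z cand={1,3} pick 3 [3->3 ok]
  13: obs=z cand={1,3} pick 1 [3->1 ok]
  14: obs=y cand={2} pick 2 [1->2 ok]
  15: obs=y cand={2} pick 2 [2->2 ok]
  16: obs=y cand={2} pick 2 [2->2 ok]
  17: obs=x cand={0} pick 0 [2->0 ok]
  18: obs=z cand={1,3} pick 3 [0->3 ok]
  19: obs=y cand={2} pick 2 [3->2 ok]
  20: obs=x cand={0} pick 0 [2->0 ok]
  21: obs=z cand={1,3} pick 3 [0->3 ok]
  22: obs=z cand={1,3} pick 1 [3->1 ok]
  23: obs=z cand={1,3} pick 3 [1->3 ok]
  24: obs=z cand={1,3} pick 3 [3->3 ok]
  25: obs=z cand={1,3} pick 3 [3->3 ok]
  26: obs=z cand={1,3} pick 3 [3->3 ok]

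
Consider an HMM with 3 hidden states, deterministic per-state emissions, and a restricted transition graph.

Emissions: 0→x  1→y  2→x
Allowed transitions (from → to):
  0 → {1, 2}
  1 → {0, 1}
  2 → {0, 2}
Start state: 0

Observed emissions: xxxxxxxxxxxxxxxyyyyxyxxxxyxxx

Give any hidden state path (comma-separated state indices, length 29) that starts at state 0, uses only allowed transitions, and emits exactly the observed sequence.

  0: obs=x cand={0,2} pick 0 [start]
  1: obs=x cand={0,2} pick 2 [0->2 ok]
  2: obs=x cand={0,2} pick 2 [2->2 ok]
  3: obs=x cand={0,2} pick 2 [2->2 ok]
  4: obs=x cand={0,2} pick 2 [2->2 ok]
  5: obs=x cand={0,2} pick 2 [2->2 ok]
  6: obs=x cand={0,2} pick 2 [2->2 ok]
  7: obs=x cand={0,2} pick 0 [2->0 ok]
  8: obs=x cand={0,2} pick 2 [0->2 ok]
  9: obs=x cand={0,2} pick 2 [2->2 ok]
  10: obs=x cand={0,2} pick 0 [2->0 ok]
  11: obs=x cand={0,2} pick 2 [0->2 ok]
  12: obs=x cand={0,2} pick 2 [2->2 ok]
  13: obs=x cand={0,2} pick 2 [2->2 ok]
  14: obs=x cand={0,2} pick 0 [2->0 ok]
  15: obs=y cand={1} pick 1 [0->1 ok]
  16: obs=y cand={1} pick 1 [1->1 ok]
  17: obs=y cand={1} pick 1 [1->1 ok]
  18: obs=y cand={1} pick 1 [1->1 ok]
  19: obs=x cand={0,2} pick 0 [1->0 ok]
  20: obs=y cand={1} pick 1 [0->1 ok]
  21: obs=x cand={0,2} pick 0 [1->0 ok]
  22: obs=x cand={0,2} pick 2 [0->2 ok]
  23: obs=x cand={0,2} pick 2 [2->2 ok]
  24: obs=x cand={0,2} pick 0 [2->0 ok]
  25: obs=y cand={1} pick 1 [0->1 ok]
  26: obs=x cand={0,2} pick 0 [1->0 ok]
  27: obs=x cand={0,2} pick 2 [0->2 ok]
  28: obs=x cand={0,2} pick 0 [2->0 ok]

0,2,2,2,2,2,2,0,2,2,0,2,2,2,0,1,1,1,1,0,1,0,2,2,0,1,0,2,0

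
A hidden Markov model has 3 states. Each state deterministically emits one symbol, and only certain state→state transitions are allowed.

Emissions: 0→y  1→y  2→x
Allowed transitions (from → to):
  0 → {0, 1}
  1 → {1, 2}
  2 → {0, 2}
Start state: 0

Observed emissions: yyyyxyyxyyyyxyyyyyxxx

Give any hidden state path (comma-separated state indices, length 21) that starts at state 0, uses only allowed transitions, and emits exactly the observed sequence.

0,1,1,1,2,0,1,2,0,0,1,1,2,0,0,0,1,1,2,2,2

  [0] y  {0,1}  => 0  start
  [1] y  {0,1}  => 1  0->1 ok
  [2] y  {0,1}  => 1  1->1 ok
  [3] y  {0,1}  => 1  1->1 ok
  [4] x  {2}  => 2  1->2 ok
  [5] y  {0,1}  => 0  2->0 ok
  [6] y  {0,1}  => 1  0->1 ok
  [7] x  {2}  => 2  1->2 ok
  [8] y  {0,1}  => 0  2->0 ok
  [9] y  {0,1}  => 0  0->0 ok
  [10] y  {0,1}  => 1  0->1 ok
  [11] y  {0,1}  => 1  1->1 ok
  [12] x  {2}  => 2  1->2 ok
  [13] y  {0,1}  => 0  2->0 ok
  [14] y  {0,1}  => 0  0->0 ok
  [15] y  {0,1}  => 0  0->0 ok
  [16] y  {0,1}  => 1  0->1 ok
  [17] y  {0,1}  => 1  1->1 ok
  [18] x  {2}  => 2  1->2 ok
  [19] x  {2}  => 2  2->2 ok
  [20] x  {2}  => 2  2->2 ok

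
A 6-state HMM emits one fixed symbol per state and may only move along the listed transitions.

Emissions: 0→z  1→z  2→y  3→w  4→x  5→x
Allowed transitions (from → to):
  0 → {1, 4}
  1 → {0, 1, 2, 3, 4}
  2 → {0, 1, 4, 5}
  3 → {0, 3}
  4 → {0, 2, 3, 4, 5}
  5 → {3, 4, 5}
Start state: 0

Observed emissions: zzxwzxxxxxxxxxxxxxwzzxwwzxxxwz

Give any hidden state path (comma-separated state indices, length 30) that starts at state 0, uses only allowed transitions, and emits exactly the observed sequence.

0,1,4,3,0,4,5,5,5,5,4,4,5,5,5,4,4,4,3,0,1,4,3,3,0,4,5,5,3,0

  pos 0: z in {0,1}, choose 0; start
  pos 1: z in {0,1}, choose 1; 0->1 ok
  pos 2: x in {4,5}, choose 4; 1->4 ok
  pos 3: w in {3}, choose 3; 4->3 ok
  pos 4: z in {0,1}, choose 0; 3->0 ok
  pos 5: x in {4,5}, choose 4; 0->4 ok
  pos 6: x in {4,5}, choose 5; 4->5 ok
  pos 7: x in {4,5}, choose 5; 5->5 ok
  pos 8: x in {4,5}, choose 5; 5->5 ok
  pos 9: x in {4,5}, choose 5; 5->5 ok
  pos 10: x in {4,5}, choose 4; 5->4 ok
  pos 11: x in {4,5}, choose 4; 4->4 ok
  pos 12: x in {4,5}, choose 5; 4->5 ok
  pos 13: x in {4,5}, choose 5; 5->5 ok
  pos 14: x in {4,5}, choose 5; 5->5 ok
  pos 15: x in {4,5}, choose 4; 5->4 ok
  pos 16: x in {4,5}, choose 4; 4->4 ok
  pos 17: x in {4,5}, choose 4; 4->4 ok
  pos 18: w in {3}, choose 3; 4->3 ok
  pos 19: z in {0,1}, choose 0; 3->0 ok
  pos 20: z in {0,1}, choose 1; 0->1 ok
  pos 21: x in {4,5}, choose 4; 1->4 ok
  pos 22: w in {3}, choose 3; 4->3 ok
  pos 23: w in {3}, choose 3; 3->3 ok
  pos 24: z in {0,1}, choose 0; 3->0 ok
  pos 25: x in {4,5}, choose 4; 0->4 ok
  pos 26: x in {4,5}, choose 5; 4->5 ok
  pos 27: x in {4,5}, choose 5; 5->5 ok
  pos 28: w in {3}, choose 3; 5->3 ok
  pos 29: z in {0,1}, choose 0; 3->0 ok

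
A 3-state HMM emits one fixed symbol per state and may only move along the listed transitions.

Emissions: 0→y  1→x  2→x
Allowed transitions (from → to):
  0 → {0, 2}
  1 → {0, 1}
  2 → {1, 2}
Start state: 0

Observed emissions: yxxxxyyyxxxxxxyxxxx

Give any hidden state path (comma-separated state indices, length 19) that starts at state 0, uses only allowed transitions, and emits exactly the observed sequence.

  pos 0: y in {0}, choose 0; start
  pos 1: x in {1,2}, choose 2; 0->2 ok
  pos 2: x in {1,2}, choose 1; 2->1 ok
  pos 3: x in {1,2}, choose 1; 1->1 ok
  pos 4: x in {1,2}, choose 1; 1->1 ok
  pos 5: y in {0}, choose 0; 1->0 ok
  pos 6: y in {0}, choose 0; 0->0 ok
  pos 7: y in {0}, choose 0; 0->0 ok
  pos 8: x in {1,2}, choose 2; 0->2 ok
  pos 9: x in {1,2}, choose 2; 2->2 ok
  pos 10: x in {1,2}, choose 2; 2->2 ok
  pos 11: x in {1,2}, choose 2; 2->2 ok
  pos 12: x in {1,2}, choose 1; 2->1 ok
  pos 13: x in {1,2}, choose 1; 1->1 ok
  pos 14: y in {0}, choose 0; 1->0 ok
  pos 15: x in {1,2}, choose 2; 0->2 ok
  pos 16: x in {1,2}, choose 2; 2->2 ok
  pos 17: x in {1,2}, choose 1; 2->1 ok
  pos 18: x in {1,2}, choose 1; 1->1 ok

0,2,1,1,1,0,0,0,2,2,2,2,1,1,0,2,2,1,1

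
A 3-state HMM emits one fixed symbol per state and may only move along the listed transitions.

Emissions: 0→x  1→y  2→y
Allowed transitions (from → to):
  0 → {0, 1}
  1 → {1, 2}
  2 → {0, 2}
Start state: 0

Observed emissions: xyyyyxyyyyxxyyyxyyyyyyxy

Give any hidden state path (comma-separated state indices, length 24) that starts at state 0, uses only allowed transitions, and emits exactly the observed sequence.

0,1,1,2,2,0,1,1,1,2,0,0,1,2,2,0,1,1,1,1,1,2,0,1

  t0 'x' -> {0}, take 0 (start)
  t1 'y' -> {1,2}, take 1 (0->1 ok)
  t2 'y' -> {1,2}, take 1 (1->1 ok)
  t3 'y' -> {1,2}, take 2 (1->2 ok)
  t4 'y' -> {1,2}, take 2 (2->2 ok)
  t5 'x' -> {0}, take 0 (2->0 ok)
  t6 'y' -> {1,2}, take 1 (0->1 ok)
  t7 'y' -> {1,2}, take 1 (1->1 ok)
  t8 'y' -> {1,2}, take 1 (1->1 ok)
  t9 'y' -> {1,2}, take 2 (1->2 ok)
  t10 'x' -> {0}, take 0 (2->0 ok)
  t11 'x' -> {0}, take 0 (0->0 ok)
  t12 'y' -> {1,2}, take 1 (0->1 ok)
  t13 'y' -> {1,2}, take 2 (1->2 ok)
  t14 'y' -> {1,2}, take 2 (2->2 ok)
  t15 'x' -> {0}, take 0 (2->0 ok)
  t16 'y' -> {1,2}, take 1 (0->1 ok)
  t17 'y' -> {1,2}, take 1 (1->1 ok)
  t18 'y' -> {1,2}, take 1 (1->1 ok)
  t19 'y' -> {1,2}, take 1 (1->1 ok)
  t20 'y' -> {1,2}, take 1 (1->1 ok)
  t21 'y' -> {1,2}, take 2 (1->2 ok)
  t22 'x' -> {0}, take 0 (2->0 ok)
  t23 'y' -> {1,2}, take 1 (0->1 ok)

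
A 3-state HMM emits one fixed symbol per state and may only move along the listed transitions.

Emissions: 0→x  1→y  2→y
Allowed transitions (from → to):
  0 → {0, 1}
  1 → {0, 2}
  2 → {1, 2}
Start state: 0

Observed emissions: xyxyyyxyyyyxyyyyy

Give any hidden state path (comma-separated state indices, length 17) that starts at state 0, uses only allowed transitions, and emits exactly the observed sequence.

  pos 0: x in {0}, choose 0; start
  pos 1: y in {1,2}, choose 1; 0->1 ok
  pos 2: x in {0}, choose 0; 1->0 ok
  pos 3: y in {1,2}, choose 1; 0->1 ok
  pos 4: y in {1,2}, choose 2; 1->2 ok
  pos 5: y in {1,2}, choose 1; 2->1 ok
  pos 6: x in {0}, choose 0; 1->0 ok
  pos 7: y in {1,2}, choose 1; 0->1 ok
  pos 8: y in {1,2}, choose 2; 1->2 ok
  pos 9: y in {1,2}, choose 2; 2->2 ok
  pos 10: y in {1,2}, choose 1; 2->1 ok
  pos 11: x in {0}, choose 0; 1->0 ok
  pos 12: y in {1,2}, choose 1; 0->1 ok
  pos 13: y in {1,2}, choose 2; 1->2 ok
  pos 14: y in {1,2}, choose 1; 2->1 ok
  pos 15: y in {1,2}, choose 2; 1->2 ok
  pos 16: y in {1,2}, choose 1; 2->1 ok

0,1,0,1,2,1,0,1,2,2,1,0,1,2,1,2,1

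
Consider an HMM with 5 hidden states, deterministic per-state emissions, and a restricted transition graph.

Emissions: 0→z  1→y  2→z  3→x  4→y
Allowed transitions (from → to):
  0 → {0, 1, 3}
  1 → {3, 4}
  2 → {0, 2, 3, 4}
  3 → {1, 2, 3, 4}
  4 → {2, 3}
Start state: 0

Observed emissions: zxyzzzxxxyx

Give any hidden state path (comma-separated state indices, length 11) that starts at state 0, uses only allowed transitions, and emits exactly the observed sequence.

  pos 0: z in {0,2}, choose 0; start
  pos 1: x in {3}, choose 3; 0->3 ok
  pos 2: y in {1,4}, choose 4; 3->4 ok
  pos 3: z in {0,2}, choose 2; 4->2 ok
  pos 4: z in {0,2}, choose 2; 2->2 ok
  pos 5: z in {0,2}, choose 2; 2->2 ok
  pos 6: x in {3}, choose 3; 2->3 ok
  pos 7: x in {3}, choose 3; 3->3 ok
  pos 8: x in {3}, choose 3; 3->3 ok
  pos 9: y in {1,4}, choose 4; 3->4 ok
  pos 10: x in {3}, choose 3; 4->3 ok

0,3,4,2,2,2,3,3,3,4,3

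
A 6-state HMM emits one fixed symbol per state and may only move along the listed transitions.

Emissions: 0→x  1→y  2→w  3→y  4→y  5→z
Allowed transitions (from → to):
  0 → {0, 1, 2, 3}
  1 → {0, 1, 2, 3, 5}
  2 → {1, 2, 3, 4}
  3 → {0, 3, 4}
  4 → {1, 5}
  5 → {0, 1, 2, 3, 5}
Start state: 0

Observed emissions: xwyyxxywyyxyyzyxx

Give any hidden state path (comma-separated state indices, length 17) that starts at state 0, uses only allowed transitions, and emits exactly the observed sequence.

  t0 'x' -> {0}, take 0 (start)
  t1 'w' -> {2}, take 2 (0->2 ok)
  t2 'y' -> {1,3,4}, take 3 (2->3 ok)
  t3 'y' -> {1,3,4}, take 3 (3->3 ok)
  t4 'x' -> {0}, take 0 (3->0 ok)
  t5 'x' -> {0}, take 0 (0->0 ok)
  t6 'y' -> {1,3,4}, take 1 (0->1 ok)
  t7 'w' -> {2}, take 2 (1->2 ok)
  t8 'y' -> {1,3,4}, take 4 (2->4 ok)
  t9 'y' -> {1,3,4}, take 1 (4->1 ok)
  t10 'x' -> {0}, take 0 (1->0 ok)
  t11 'y' -> {1,3,4}, take 1 (0->1 ok)
  t12 'y' -> {1,3,4}, take 1 (1->1 ok)
  t13 'z' -> {5}, take 5 (1->5 ok)
  t14 'y' -> {1,3,4}, take 3 (5->3 ok)
  t15 'x' -> {0}, take 0 (3->0 ok)
  t16 'x' -> {0}, take 0 (0->0 ok)

0,2,3,3,0,0,1,2,4,1,0,1,1,5,3,0,0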